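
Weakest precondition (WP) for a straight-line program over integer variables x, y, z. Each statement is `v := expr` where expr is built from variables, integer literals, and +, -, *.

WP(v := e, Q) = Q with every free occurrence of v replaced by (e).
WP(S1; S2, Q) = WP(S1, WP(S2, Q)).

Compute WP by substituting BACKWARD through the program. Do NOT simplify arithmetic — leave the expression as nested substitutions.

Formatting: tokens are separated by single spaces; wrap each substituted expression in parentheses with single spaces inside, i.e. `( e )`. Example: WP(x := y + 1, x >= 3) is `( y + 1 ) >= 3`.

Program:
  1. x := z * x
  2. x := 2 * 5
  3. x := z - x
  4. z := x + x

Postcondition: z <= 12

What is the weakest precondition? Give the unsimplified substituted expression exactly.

post: z <= 12
stmt 4: z := x + x  -- replace 1 occurrence(s) of z with (x + x)
  => ( x + x ) <= 12
stmt 3: x := z - x  -- replace 2 occurrence(s) of x with (z - x)
  => ( ( z - x ) + ( z - x ) ) <= 12
stmt 2: x := 2 * 5  -- replace 2 occurrence(s) of x with (2 * 5)
  => ( ( z - ( 2 * 5 ) ) + ( z - ( 2 * 5 ) ) ) <= 12
stmt 1: x := z * x  -- replace 0 occurrence(s) of x with (z * x)
  => ( ( z - ( 2 * 5 ) ) + ( z - ( 2 * 5 ) ) ) <= 12

Answer: ( ( z - ( 2 * 5 ) ) + ( z - ( 2 * 5 ) ) ) <= 12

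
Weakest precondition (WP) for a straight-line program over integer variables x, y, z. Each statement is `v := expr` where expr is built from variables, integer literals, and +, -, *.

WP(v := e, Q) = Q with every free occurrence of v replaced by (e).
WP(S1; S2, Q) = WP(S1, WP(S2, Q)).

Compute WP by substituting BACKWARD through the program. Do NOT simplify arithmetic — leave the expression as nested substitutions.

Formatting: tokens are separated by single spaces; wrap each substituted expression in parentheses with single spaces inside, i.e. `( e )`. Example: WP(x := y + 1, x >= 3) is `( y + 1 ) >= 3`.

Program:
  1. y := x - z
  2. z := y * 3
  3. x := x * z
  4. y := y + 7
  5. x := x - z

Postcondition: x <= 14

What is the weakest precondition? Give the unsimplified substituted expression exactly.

Answer: ( ( x * ( ( x - z ) * 3 ) ) - ( ( x - z ) * 3 ) ) <= 14

Derivation:
post: x <= 14
stmt 5: x := x - z  -- replace 1 occurrence(s) of x with (x - z)
  => ( x - z ) <= 14
stmt 4: y := y + 7  -- replace 0 occurrence(s) of y with (y + 7)
  => ( x - z ) <= 14
stmt 3: x := x * z  -- replace 1 occurrence(s) of x with (x * z)
  => ( ( x * z ) - z ) <= 14
stmt 2: z := y * 3  -- replace 2 occurrence(s) of z with (y * 3)
  => ( ( x * ( y * 3 ) ) - ( y * 3 ) ) <= 14
stmt 1: y := x - z  -- replace 2 occurrence(s) of y with (x - z)
  => ( ( x * ( ( x - z ) * 3 ) ) - ( ( x - z ) * 3 ) ) <= 14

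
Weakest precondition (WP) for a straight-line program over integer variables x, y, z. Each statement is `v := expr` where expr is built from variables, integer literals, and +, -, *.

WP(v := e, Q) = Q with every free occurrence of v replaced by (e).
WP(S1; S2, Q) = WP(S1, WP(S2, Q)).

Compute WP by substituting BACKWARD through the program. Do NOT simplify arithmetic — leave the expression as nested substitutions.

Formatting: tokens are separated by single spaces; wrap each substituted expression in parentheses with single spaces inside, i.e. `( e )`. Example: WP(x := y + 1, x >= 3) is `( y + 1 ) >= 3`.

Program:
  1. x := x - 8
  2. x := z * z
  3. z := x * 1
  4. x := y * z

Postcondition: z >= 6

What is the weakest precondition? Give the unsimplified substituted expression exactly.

Answer: ( ( z * z ) * 1 ) >= 6

Derivation:
post: z >= 6
stmt 4: x := y * z  -- replace 0 occurrence(s) of x with (y * z)
  => z >= 6
stmt 3: z := x * 1  -- replace 1 occurrence(s) of z with (x * 1)
  => ( x * 1 ) >= 6
stmt 2: x := z * z  -- replace 1 occurrence(s) of x with (z * z)
  => ( ( z * z ) * 1 ) >= 6
stmt 1: x := x - 8  -- replace 0 occurrence(s) of x with (x - 8)
  => ( ( z * z ) * 1 ) >= 6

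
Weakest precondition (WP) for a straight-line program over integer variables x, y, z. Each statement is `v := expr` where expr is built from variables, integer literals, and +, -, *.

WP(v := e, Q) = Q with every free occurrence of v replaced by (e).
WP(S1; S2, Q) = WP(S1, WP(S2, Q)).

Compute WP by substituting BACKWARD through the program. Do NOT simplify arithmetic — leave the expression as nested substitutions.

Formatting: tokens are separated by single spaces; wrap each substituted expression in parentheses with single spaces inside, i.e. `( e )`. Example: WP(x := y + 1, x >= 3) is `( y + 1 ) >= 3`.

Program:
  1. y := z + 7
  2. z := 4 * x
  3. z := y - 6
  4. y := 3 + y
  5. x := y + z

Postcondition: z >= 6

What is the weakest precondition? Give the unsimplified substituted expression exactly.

post: z >= 6
stmt 5: x := y + z  -- replace 0 occurrence(s) of x with (y + z)
  => z >= 6
stmt 4: y := 3 + y  -- replace 0 occurrence(s) of y with (3 + y)
  => z >= 6
stmt 3: z := y - 6  -- replace 1 occurrence(s) of z with (y - 6)
  => ( y - 6 ) >= 6
stmt 2: z := 4 * x  -- replace 0 occurrence(s) of z with (4 * x)
  => ( y - 6 ) >= 6
stmt 1: y := z + 7  -- replace 1 occurrence(s) of y with (z + 7)
  => ( ( z + 7 ) - 6 ) >= 6

Answer: ( ( z + 7 ) - 6 ) >= 6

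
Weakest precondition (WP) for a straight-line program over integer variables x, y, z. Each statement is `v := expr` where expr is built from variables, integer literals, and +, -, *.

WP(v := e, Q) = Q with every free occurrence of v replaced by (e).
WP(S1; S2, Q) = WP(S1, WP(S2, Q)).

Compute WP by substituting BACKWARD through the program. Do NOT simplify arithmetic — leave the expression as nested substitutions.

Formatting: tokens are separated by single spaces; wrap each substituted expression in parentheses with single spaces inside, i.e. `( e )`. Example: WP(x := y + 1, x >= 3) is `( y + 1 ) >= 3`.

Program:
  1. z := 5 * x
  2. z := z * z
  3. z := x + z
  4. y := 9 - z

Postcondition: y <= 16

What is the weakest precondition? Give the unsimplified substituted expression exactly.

post: y <= 16
stmt 4: y := 9 - z  -- replace 1 occurrence(s) of y with (9 - z)
  => ( 9 - z ) <= 16
stmt 3: z := x + z  -- replace 1 occurrence(s) of z with (x + z)
  => ( 9 - ( x + z ) ) <= 16
stmt 2: z := z * z  -- replace 1 occurrence(s) of z with (z * z)
  => ( 9 - ( x + ( z * z ) ) ) <= 16
stmt 1: z := 5 * x  -- replace 2 occurrence(s) of z with (5 * x)
  => ( 9 - ( x + ( ( 5 * x ) * ( 5 * x ) ) ) ) <= 16

Answer: ( 9 - ( x + ( ( 5 * x ) * ( 5 * x ) ) ) ) <= 16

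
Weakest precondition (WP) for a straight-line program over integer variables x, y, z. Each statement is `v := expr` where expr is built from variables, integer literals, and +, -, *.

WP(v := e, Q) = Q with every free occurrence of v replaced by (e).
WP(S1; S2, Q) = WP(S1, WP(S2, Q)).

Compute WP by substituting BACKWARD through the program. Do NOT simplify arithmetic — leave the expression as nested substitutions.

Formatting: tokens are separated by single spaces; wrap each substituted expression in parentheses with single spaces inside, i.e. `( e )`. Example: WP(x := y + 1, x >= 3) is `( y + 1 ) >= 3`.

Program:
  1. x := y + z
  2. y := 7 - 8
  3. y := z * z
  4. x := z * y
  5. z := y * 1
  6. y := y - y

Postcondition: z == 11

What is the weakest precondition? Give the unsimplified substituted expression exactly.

Answer: ( ( z * z ) * 1 ) == 11

Derivation:
post: z == 11
stmt 6: y := y - y  -- replace 0 occurrence(s) of y with (y - y)
  => z == 11
stmt 5: z := y * 1  -- replace 1 occurrence(s) of z with (y * 1)
  => ( y * 1 ) == 11
stmt 4: x := z * y  -- replace 0 occurrence(s) of x with (z * y)
  => ( y * 1 ) == 11
stmt 3: y := z * z  -- replace 1 occurrence(s) of y with (z * z)
  => ( ( z * z ) * 1 ) == 11
stmt 2: y := 7 - 8  -- replace 0 occurrence(s) of y with (7 - 8)
  => ( ( z * z ) * 1 ) == 11
stmt 1: x := y + z  -- replace 0 occurrence(s) of x with (y + z)
  => ( ( z * z ) * 1 ) == 11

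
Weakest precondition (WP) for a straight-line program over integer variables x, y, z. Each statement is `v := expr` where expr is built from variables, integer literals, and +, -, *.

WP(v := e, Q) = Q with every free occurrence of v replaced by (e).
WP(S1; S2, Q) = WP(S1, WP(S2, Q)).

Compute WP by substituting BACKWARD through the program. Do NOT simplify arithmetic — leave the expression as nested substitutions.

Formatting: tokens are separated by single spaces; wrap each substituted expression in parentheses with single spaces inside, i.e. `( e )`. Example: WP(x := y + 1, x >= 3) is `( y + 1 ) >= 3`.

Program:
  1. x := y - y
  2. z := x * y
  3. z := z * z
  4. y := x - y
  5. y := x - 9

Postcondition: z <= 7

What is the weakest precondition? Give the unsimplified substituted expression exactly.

Answer: ( ( ( y - y ) * y ) * ( ( y - y ) * y ) ) <= 7

Derivation:
post: z <= 7
stmt 5: y := x - 9  -- replace 0 occurrence(s) of y with (x - 9)
  => z <= 7
stmt 4: y := x - y  -- replace 0 occurrence(s) of y with (x - y)
  => z <= 7
stmt 3: z := z * z  -- replace 1 occurrence(s) of z with (z * z)
  => ( z * z ) <= 7
stmt 2: z := x * y  -- replace 2 occurrence(s) of z with (x * y)
  => ( ( x * y ) * ( x * y ) ) <= 7
stmt 1: x := y - y  -- replace 2 occurrence(s) of x with (y - y)
  => ( ( ( y - y ) * y ) * ( ( y - y ) * y ) ) <= 7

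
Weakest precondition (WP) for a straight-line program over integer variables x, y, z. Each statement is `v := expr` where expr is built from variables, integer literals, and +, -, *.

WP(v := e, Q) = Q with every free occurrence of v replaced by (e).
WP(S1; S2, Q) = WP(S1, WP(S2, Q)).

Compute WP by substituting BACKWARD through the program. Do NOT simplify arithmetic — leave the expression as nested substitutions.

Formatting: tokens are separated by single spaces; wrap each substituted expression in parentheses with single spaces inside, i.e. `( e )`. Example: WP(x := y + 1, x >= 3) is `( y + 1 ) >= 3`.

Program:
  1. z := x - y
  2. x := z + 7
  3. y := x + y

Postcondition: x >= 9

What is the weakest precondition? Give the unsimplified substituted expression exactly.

post: x >= 9
stmt 3: y := x + y  -- replace 0 occurrence(s) of y with (x + y)
  => x >= 9
stmt 2: x := z + 7  -- replace 1 occurrence(s) of x with (z + 7)
  => ( z + 7 ) >= 9
stmt 1: z := x - y  -- replace 1 occurrence(s) of z with (x - y)
  => ( ( x - y ) + 7 ) >= 9

Answer: ( ( x - y ) + 7 ) >= 9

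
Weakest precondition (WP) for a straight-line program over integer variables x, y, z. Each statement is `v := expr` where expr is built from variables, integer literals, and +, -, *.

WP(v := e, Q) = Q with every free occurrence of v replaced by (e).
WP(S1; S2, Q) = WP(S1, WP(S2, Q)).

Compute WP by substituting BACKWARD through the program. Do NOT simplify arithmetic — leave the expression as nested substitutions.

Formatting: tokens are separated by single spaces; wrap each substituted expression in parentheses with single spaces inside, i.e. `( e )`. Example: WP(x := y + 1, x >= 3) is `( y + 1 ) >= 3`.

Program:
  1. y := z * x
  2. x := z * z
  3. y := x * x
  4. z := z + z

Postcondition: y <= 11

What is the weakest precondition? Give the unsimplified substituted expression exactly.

post: y <= 11
stmt 4: z := z + z  -- replace 0 occurrence(s) of z with (z + z)
  => y <= 11
stmt 3: y := x * x  -- replace 1 occurrence(s) of y with (x * x)
  => ( x * x ) <= 11
stmt 2: x := z * z  -- replace 2 occurrence(s) of x with (z * z)
  => ( ( z * z ) * ( z * z ) ) <= 11
stmt 1: y := z * x  -- replace 0 occurrence(s) of y with (z * x)
  => ( ( z * z ) * ( z * z ) ) <= 11

Answer: ( ( z * z ) * ( z * z ) ) <= 11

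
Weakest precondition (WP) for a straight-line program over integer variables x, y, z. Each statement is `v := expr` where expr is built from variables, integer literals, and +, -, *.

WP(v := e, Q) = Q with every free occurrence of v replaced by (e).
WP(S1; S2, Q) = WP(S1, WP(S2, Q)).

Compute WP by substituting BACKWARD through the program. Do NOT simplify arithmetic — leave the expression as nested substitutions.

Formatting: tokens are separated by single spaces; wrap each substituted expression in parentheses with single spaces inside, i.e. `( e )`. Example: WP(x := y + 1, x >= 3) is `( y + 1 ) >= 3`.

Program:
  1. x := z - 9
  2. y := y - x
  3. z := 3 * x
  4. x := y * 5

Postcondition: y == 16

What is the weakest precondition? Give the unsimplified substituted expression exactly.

Answer: ( y - ( z - 9 ) ) == 16

Derivation:
post: y == 16
stmt 4: x := y * 5  -- replace 0 occurrence(s) of x with (y * 5)
  => y == 16
stmt 3: z := 3 * x  -- replace 0 occurrence(s) of z with (3 * x)
  => y == 16
stmt 2: y := y - x  -- replace 1 occurrence(s) of y with (y - x)
  => ( y - x ) == 16
stmt 1: x := z - 9  -- replace 1 occurrence(s) of x with (z - 9)
  => ( y - ( z - 9 ) ) == 16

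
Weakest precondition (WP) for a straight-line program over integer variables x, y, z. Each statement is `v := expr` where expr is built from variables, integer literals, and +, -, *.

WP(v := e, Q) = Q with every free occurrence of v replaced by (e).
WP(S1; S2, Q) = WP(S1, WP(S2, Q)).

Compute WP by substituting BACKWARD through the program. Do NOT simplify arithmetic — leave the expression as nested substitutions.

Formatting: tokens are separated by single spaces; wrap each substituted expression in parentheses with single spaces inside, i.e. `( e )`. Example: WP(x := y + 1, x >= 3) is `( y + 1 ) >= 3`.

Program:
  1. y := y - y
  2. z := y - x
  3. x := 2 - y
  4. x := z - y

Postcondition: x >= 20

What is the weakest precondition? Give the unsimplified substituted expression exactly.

post: x >= 20
stmt 4: x := z - y  -- replace 1 occurrence(s) of x with (z - y)
  => ( z - y ) >= 20
stmt 3: x := 2 - y  -- replace 0 occurrence(s) of x with (2 - y)
  => ( z - y ) >= 20
stmt 2: z := y - x  -- replace 1 occurrence(s) of z with (y - x)
  => ( ( y - x ) - y ) >= 20
stmt 1: y := y - y  -- replace 2 occurrence(s) of y with (y - y)
  => ( ( ( y - y ) - x ) - ( y - y ) ) >= 20

Answer: ( ( ( y - y ) - x ) - ( y - y ) ) >= 20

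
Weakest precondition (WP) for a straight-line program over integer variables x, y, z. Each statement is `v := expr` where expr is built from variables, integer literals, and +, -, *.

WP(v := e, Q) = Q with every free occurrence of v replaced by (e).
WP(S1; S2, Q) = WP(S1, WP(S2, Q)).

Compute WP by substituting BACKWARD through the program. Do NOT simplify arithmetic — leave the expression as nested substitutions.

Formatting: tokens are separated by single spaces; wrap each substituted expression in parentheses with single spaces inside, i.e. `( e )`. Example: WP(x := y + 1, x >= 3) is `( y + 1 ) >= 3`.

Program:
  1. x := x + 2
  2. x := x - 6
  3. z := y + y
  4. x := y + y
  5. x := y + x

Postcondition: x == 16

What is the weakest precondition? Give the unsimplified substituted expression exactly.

post: x == 16
stmt 5: x := y + x  -- replace 1 occurrence(s) of x with (y + x)
  => ( y + x ) == 16
stmt 4: x := y + y  -- replace 1 occurrence(s) of x with (y + y)
  => ( y + ( y + y ) ) == 16
stmt 3: z := y + y  -- replace 0 occurrence(s) of z with (y + y)
  => ( y + ( y + y ) ) == 16
stmt 2: x := x - 6  -- replace 0 occurrence(s) of x with (x - 6)
  => ( y + ( y + y ) ) == 16
stmt 1: x := x + 2  -- replace 0 occurrence(s) of x with (x + 2)
  => ( y + ( y + y ) ) == 16

Answer: ( y + ( y + y ) ) == 16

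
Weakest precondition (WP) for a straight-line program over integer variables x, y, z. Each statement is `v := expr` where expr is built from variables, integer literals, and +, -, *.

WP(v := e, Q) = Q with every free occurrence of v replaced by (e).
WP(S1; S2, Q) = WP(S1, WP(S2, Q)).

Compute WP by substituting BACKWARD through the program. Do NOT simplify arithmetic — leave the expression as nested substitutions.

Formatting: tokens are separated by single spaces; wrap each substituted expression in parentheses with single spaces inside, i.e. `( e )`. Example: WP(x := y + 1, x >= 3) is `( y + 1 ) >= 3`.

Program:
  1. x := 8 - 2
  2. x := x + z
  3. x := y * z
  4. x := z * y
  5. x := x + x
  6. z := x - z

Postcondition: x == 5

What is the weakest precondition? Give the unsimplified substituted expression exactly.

post: x == 5
stmt 6: z := x - z  -- replace 0 occurrence(s) of z with (x - z)
  => x == 5
stmt 5: x := x + x  -- replace 1 occurrence(s) of x with (x + x)
  => ( x + x ) == 5
stmt 4: x := z * y  -- replace 2 occurrence(s) of x with (z * y)
  => ( ( z * y ) + ( z * y ) ) == 5
stmt 3: x := y * z  -- replace 0 occurrence(s) of x with (y * z)
  => ( ( z * y ) + ( z * y ) ) == 5
stmt 2: x := x + z  -- replace 0 occurrence(s) of x with (x + z)
  => ( ( z * y ) + ( z * y ) ) == 5
stmt 1: x := 8 - 2  -- replace 0 occurrence(s) of x with (8 - 2)
  => ( ( z * y ) + ( z * y ) ) == 5

Answer: ( ( z * y ) + ( z * y ) ) == 5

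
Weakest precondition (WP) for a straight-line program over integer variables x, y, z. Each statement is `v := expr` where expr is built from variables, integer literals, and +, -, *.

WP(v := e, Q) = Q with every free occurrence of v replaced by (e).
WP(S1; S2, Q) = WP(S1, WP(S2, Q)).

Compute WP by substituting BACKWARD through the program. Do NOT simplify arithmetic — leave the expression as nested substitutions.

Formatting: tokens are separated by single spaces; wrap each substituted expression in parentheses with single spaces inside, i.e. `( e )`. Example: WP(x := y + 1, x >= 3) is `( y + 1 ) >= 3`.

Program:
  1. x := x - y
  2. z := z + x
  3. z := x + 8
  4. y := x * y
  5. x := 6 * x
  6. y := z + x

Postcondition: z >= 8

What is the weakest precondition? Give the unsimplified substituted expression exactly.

post: z >= 8
stmt 6: y := z + x  -- replace 0 occurrence(s) of y with (z + x)
  => z >= 8
stmt 5: x := 6 * x  -- replace 0 occurrence(s) of x with (6 * x)
  => z >= 8
stmt 4: y := x * y  -- replace 0 occurrence(s) of y with (x * y)
  => z >= 8
stmt 3: z := x + 8  -- replace 1 occurrence(s) of z with (x + 8)
  => ( x + 8 ) >= 8
stmt 2: z := z + x  -- replace 0 occurrence(s) of z with (z + x)
  => ( x + 8 ) >= 8
stmt 1: x := x - y  -- replace 1 occurrence(s) of x with (x - y)
  => ( ( x - y ) + 8 ) >= 8

Answer: ( ( x - y ) + 8 ) >= 8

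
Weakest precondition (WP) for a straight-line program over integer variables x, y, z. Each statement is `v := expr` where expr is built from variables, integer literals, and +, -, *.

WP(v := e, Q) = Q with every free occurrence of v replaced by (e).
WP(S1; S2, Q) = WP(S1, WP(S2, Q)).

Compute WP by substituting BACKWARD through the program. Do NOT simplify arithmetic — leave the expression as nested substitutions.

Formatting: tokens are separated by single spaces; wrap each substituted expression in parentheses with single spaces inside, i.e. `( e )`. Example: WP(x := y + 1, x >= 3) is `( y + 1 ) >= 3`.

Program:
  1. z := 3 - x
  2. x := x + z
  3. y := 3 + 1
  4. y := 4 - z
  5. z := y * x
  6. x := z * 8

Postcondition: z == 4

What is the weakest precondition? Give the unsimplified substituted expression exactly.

Answer: ( ( 4 - ( 3 - x ) ) * ( x + ( 3 - x ) ) ) == 4

Derivation:
post: z == 4
stmt 6: x := z * 8  -- replace 0 occurrence(s) of x with (z * 8)
  => z == 4
stmt 5: z := y * x  -- replace 1 occurrence(s) of z with (y * x)
  => ( y * x ) == 4
stmt 4: y := 4 - z  -- replace 1 occurrence(s) of y with (4 - z)
  => ( ( 4 - z ) * x ) == 4
stmt 3: y := 3 + 1  -- replace 0 occurrence(s) of y with (3 + 1)
  => ( ( 4 - z ) * x ) == 4
stmt 2: x := x + z  -- replace 1 occurrence(s) of x with (x + z)
  => ( ( 4 - z ) * ( x + z ) ) == 4
stmt 1: z := 3 - x  -- replace 2 occurrence(s) of z with (3 - x)
  => ( ( 4 - ( 3 - x ) ) * ( x + ( 3 - x ) ) ) == 4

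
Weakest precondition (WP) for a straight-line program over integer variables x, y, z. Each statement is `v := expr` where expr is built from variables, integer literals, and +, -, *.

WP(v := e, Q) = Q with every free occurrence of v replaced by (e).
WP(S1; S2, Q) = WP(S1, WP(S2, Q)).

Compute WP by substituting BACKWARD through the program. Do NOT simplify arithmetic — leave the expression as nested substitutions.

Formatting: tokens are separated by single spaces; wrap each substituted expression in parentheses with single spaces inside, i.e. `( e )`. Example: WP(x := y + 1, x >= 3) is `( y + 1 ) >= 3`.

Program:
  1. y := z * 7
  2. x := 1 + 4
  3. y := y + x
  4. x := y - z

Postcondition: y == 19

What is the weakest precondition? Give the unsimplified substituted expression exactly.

post: y == 19
stmt 4: x := y - z  -- replace 0 occurrence(s) of x with (y - z)
  => y == 19
stmt 3: y := y + x  -- replace 1 occurrence(s) of y with (y + x)
  => ( y + x ) == 19
stmt 2: x := 1 + 4  -- replace 1 occurrence(s) of x with (1 + 4)
  => ( y + ( 1 + 4 ) ) == 19
stmt 1: y := z * 7  -- replace 1 occurrence(s) of y with (z * 7)
  => ( ( z * 7 ) + ( 1 + 4 ) ) == 19

Answer: ( ( z * 7 ) + ( 1 + 4 ) ) == 19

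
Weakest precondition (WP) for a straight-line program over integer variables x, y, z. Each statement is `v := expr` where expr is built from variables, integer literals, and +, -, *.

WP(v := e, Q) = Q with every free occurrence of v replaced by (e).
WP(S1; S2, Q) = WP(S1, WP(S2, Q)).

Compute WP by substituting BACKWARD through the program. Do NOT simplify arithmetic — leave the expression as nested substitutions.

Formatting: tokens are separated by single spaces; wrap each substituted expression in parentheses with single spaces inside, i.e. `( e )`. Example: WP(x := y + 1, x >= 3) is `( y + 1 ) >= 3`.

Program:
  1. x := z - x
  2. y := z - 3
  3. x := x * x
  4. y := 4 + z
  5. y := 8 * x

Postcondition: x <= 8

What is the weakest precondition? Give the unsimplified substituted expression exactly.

post: x <= 8
stmt 5: y := 8 * x  -- replace 0 occurrence(s) of y with (8 * x)
  => x <= 8
stmt 4: y := 4 + z  -- replace 0 occurrence(s) of y with (4 + z)
  => x <= 8
stmt 3: x := x * x  -- replace 1 occurrence(s) of x with (x * x)
  => ( x * x ) <= 8
stmt 2: y := z - 3  -- replace 0 occurrence(s) of y with (z - 3)
  => ( x * x ) <= 8
stmt 1: x := z - x  -- replace 2 occurrence(s) of x with (z - x)
  => ( ( z - x ) * ( z - x ) ) <= 8

Answer: ( ( z - x ) * ( z - x ) ) <= 8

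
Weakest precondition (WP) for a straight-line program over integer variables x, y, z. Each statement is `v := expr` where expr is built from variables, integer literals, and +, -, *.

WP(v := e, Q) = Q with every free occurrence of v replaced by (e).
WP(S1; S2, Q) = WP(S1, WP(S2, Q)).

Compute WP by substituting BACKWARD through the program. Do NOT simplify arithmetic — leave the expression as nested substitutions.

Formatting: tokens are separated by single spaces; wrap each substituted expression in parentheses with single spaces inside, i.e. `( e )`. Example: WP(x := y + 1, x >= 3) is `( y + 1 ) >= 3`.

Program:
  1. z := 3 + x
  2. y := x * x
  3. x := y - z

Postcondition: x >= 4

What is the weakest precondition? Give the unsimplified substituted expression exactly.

post: x >= 4
stmt 3: x := y - z  -- replace 1 occurrence(s) of x with (y - z)
  => ( y - z ) >= 4
stmt 2: y := x * x  -- replace 1 occurrence(s) of y with (x * x)
  => ( ( x * x ) - z ) >= 4
stmt 1: z := 3 + x  -- replace 1 occurrence(s) of z with (3 + x)
  => ( ( x * x ) - ( 3 + x ) ) >= 4

Answer: ( ( x * x ) - ( 3 + x ) ) >= 4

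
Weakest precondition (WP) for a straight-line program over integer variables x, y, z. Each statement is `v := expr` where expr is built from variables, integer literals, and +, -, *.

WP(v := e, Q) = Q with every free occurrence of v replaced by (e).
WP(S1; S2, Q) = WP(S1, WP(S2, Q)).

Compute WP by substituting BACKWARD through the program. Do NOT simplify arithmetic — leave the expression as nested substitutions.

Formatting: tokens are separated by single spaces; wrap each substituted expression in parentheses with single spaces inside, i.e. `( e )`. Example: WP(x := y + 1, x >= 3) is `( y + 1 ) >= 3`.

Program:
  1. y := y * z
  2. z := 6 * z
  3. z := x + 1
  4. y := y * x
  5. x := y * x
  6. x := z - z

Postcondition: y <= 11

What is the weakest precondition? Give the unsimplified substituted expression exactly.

post: y <= 11
stmt 6: x := z - z  -- replace 0 occurrence(s) of x with (z - z)
  => y <= 11
stmt 5: x := y * x  -- replace 0 occurrence(s) of x with (y * x)
  => y <= 11
stmt 4: y := y * x  -- replace 1 occurrence(s) of y with (y * x)
  => ( y * x ) <= 11
stmt 3: z := x + 1  -- replace 0 occurrence(s) of z with (x + 1)
  => ( y * x ) <= 11
stmt 2: z := 6 * z  -- replace 0 occurrence(s) of z with (6 * z)
  => ( y * x ) <= 11
stmt 1: y := y * z  -- replace 1 occurrence(s) of y with (y * z)
  => ( ( y * z ) * x ) <= 11

Answer: ( ( y * z ) * x ) <= 11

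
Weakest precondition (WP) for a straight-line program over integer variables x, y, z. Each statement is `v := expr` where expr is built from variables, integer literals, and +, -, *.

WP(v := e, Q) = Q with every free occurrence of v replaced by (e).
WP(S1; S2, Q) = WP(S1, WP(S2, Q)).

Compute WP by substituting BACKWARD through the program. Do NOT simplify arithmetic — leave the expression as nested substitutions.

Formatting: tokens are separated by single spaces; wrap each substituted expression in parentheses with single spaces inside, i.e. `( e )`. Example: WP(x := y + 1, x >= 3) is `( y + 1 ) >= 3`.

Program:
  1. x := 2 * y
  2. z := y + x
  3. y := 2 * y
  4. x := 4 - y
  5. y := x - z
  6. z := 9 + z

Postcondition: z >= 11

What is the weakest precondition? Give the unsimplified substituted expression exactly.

Answer: ( 9 + ( y + ( 2 * y ) ) ) >= 11

Derivation:
post: z >= 11
stmt 6: z := 9 + z  -- replace 1 occurrence(s) of z with (9 + z)
  => ( 9 + z ) >= 11
stmt 5: y := x - z  -- replace 0 occurrence(s) of y with (x - z)
  => ( 9 + z ) >= 11
stmt 4: x := 4 - y  -- replace 0 occurrence(s) of x with (4 - y)
  => ( 9 + z ) >= 11
stmt 3: y := 2 * y  -- replace 0 occurrence(s) of y with (2 * y)
  => ( 9 + z ) >= 11
stmt 2: z := y + x  -- replace 1 occurrence(s) of z with (y + x)
  => ( 9 + ( y + x ) ) >= 11
stmt 1: x := 2 * y  -- replace 1 occurrence(s) of x with (2 * y)
  => ( 9 + ( y + ( 2 * y ) ) ) >= 11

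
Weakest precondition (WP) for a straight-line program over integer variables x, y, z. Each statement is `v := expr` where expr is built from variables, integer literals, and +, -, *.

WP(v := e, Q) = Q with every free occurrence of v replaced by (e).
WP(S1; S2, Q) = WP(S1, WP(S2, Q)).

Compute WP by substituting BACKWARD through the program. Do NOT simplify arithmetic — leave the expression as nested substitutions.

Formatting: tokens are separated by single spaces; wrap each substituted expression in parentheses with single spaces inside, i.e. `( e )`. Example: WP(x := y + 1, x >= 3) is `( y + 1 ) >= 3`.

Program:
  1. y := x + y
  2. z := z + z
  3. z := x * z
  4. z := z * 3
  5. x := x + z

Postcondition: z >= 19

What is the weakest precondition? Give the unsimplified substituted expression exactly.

Answer: ( ( x * ( z + z ) ) * 3 ) >= 19

Derivation:
post: z >= 19
stmt 5: x := x + z  -- replace 0 occurrence(s) of x with (x + z)
  => z >= 19
stmt 4: z := z * 3  -- replace 1 occurrence(s) of z with (z * 3)
  => ( z * 3 ) >= 19
stmt 3: z := x * z  -- replace 1 occurrence(s) of z with (x * z)
  => ( ( x * z ) * 3 ) >= 19
stmt 2: z := z + z  -- replace 1 occurrence(s) of z with (z + z)
  => ( ( x * ( z + z ) ) * 3 ) >= 19
stmt 1: y := x + y  -- replace 0 occurrence(s) of y with (x + y)
  => ( ( x * ( z + z ) ) * 3 ) >= 19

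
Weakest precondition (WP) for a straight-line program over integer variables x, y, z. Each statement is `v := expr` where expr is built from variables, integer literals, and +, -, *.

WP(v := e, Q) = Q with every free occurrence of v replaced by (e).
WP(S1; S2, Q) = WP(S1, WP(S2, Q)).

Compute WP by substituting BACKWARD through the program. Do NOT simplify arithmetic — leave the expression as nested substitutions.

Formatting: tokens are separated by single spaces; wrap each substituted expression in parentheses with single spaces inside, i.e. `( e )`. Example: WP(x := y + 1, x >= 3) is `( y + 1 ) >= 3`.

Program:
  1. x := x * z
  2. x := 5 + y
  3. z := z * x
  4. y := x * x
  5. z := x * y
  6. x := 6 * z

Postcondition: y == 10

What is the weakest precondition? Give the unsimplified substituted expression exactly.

Answer: ( ( 5 + y ) * ( 5 + y ) ) == 10

Derivation:
post: y == 10
stmt 6: x := 6 * z  -- replace 0 occurrence(s) of x with (6 * z)
  => y == 10
stmt 5: z := x * y  -- replace 0 occurrence(s) of z with (x * y)
  => y == 10
stmt 4: y := x * x  -- replace 1 occurrence(s) of y with (x * x)
  => ( x * x ) == 10
stmt 3: z := z * x  -- replace 0 occurrence(s) of z with (z * x)
  => ( x * x ) == 10
stmt 2: x := 5 + y  -- replace 2 occurrence(s) of x with (5 + y)
  => ( ( 5 + y ) * ( 5 + y ) ) == 10
stmt 1: x := x * z  -- replace 0 occurrence(s) of x with (x * z)
  => ( ( 5 + y ) * ( 5 + y ) ) == 10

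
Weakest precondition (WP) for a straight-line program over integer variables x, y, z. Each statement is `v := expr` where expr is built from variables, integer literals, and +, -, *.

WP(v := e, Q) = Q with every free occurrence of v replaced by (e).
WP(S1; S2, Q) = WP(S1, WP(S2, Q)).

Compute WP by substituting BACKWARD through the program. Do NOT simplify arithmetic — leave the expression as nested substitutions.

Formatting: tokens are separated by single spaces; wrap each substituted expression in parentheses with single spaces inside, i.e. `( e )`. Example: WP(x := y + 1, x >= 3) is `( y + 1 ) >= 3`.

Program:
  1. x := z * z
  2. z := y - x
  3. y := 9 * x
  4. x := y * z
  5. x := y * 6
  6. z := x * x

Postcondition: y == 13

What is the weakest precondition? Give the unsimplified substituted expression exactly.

Answer: ( 9 * ( z * z ) ) == 13

Derivation:
post: y == 13
stmt 6: z := x * x  -- replace 0 occurrence(s) of z with (x * x)
  => y == 13
stmt 5: x := y * 6  -- replace 0 occurrence(s) of x with (y * 6)
  => y == 13
stmt 4: x := y * z  -- replace 0 occurrence(s) of x with (y * z)
  => y == 13
stmt 3: y := 9 * x  -- replace 1 occurrence(s) of y with (9 * x)
  => ( 9 * x ) == 13
stmt 2: z := y - x  -- replace 0 occurrence(s) of z with (y - x)
  => ( 9 * x ) == 13
stmt 1: x := z * z  -- replace 1 occurrence(s) of x with (z * z)
  => ( 9 * ( z * z ) ) == 13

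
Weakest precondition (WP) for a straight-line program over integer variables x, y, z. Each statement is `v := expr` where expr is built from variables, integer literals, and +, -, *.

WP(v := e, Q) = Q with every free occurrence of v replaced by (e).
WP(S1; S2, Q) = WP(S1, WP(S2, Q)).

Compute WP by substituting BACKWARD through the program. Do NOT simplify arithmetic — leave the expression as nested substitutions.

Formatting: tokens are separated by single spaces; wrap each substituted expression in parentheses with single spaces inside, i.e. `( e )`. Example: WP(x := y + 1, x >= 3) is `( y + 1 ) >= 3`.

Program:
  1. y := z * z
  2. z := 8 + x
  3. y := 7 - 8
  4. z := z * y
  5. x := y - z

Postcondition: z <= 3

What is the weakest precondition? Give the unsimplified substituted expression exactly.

Answer: ( ( 8 + x ) * ( 7 - 8 ) ) <= 3

Derivation:
post: z <= 3
stmt 5: x := y - z  -- replace 0 occurrence(s) of x with (y - z)
  => z <= 3
stmt 4: z := z * y  -- replace 1 occurrence(s) of z with (z * y)
  => ( z * y ) <= 3
stmt 3: y := 7 - 8  -- replace 1 occurrence(s) of y with (7 - 8)
  => ( z * ( 7 - 8 ) ) <= 3
stmt 2: z := 8 + x  -- replace 1 occurrence(s) of z with (8 + x)
  => ( ( 8 + x ) * ( 7 - 8 ) ) <= 3
stmt 1: y := z * z  -- replace 0 occurrence(s) of y with (z * z)
  => ( ( 8 + x ) * ( 7 - 8 ) ) <= 3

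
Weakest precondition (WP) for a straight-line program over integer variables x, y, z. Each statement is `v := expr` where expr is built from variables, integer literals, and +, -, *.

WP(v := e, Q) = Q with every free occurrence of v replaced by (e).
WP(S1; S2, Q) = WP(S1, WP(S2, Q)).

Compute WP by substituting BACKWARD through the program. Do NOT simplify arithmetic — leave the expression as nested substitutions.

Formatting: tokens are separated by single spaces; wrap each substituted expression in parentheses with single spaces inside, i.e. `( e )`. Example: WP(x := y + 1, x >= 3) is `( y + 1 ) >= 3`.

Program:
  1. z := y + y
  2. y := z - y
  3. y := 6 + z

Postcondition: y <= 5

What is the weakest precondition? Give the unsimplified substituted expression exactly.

Answer: ( 6 + ( y + y ) ) <= 5

Derivation:
post: y <= 5
stmt 3: y := 6 + z  -- replace 1 occurrence(s) of y with (6 + z)
  => ( 6 + z ) <= 5
stmt 2: y := z - y  -- replace 0 occurrence(s) of y with (z - y)
  => ( 6 + z ) <= 5
stmt 1: z := y + y  -- replace 1 occurrence(s) of z with (y + y)
  => ( 6 + ( y + y ) ) <= 5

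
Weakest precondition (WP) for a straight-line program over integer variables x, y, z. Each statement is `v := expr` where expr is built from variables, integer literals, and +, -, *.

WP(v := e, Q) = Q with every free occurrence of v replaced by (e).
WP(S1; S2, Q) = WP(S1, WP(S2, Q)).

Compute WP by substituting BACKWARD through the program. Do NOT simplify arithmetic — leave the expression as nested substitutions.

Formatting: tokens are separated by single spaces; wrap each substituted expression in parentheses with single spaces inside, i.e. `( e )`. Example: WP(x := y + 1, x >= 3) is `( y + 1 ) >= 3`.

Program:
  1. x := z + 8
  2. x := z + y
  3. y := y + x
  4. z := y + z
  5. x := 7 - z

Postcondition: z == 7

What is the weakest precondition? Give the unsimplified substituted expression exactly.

post: z == 7
stmt 5: x := 7 - z  -- replace 0 occurrence(s) of x with (7 - z)
  => z == 7
stmt 4: z := y + z  -- replace 1 occurrence(s) of z with (y + z)
  => ( y + z ) == 7
stmt 3: y := y + x  -- replace 1 occurrence(s) of y with (y + x)
  => ( ( y + x ) + z ) == 7
stmt 2: x := z + y  -- replace 1 occurrence(s) of x with (z + y)
  => ( ( y + ( z + y ) ) + z ) == 7
stmt 1: x := z + 8  -- replace 0 occurrence(s) of x with (z + 8)
  => ( ( y + ( z + y ) ) + z ) == 7

Answer: ( ( y + ( z + y ) ) + z ) == 7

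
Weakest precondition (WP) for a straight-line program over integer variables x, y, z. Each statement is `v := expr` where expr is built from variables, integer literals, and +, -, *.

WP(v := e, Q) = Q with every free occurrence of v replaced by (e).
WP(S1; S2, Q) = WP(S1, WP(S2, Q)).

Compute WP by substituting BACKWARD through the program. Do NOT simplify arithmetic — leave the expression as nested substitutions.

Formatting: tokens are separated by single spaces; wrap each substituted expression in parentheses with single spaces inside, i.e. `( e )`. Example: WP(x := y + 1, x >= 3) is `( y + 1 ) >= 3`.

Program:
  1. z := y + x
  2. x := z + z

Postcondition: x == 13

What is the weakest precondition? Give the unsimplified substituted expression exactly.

post: x == 13
stmt 2: x := z + z  -- replace 1 occurrence(s) of x with (z + z)
  => ( z + z ) == 13
stmt 1: z := y + x  -- replace 2 occurrence(s) of z with (y + x)
  => ( ( y + x ) + ( y + x ) ) == 13

Answer: ( ( y + x ) + ( y + x ) ) == 13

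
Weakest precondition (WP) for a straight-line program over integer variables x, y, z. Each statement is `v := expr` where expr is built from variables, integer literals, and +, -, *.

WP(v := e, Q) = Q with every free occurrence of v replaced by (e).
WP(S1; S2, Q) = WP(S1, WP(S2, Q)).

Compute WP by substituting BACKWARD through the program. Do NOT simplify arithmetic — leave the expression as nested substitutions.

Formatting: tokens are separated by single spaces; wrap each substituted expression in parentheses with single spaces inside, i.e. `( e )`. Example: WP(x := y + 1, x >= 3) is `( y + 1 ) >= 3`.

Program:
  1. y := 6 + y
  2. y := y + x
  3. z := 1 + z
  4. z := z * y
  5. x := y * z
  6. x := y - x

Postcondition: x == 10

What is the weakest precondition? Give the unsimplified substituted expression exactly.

Answer: ( ( ( 6 + y ) + x ) - ( ( ( 6 + y ) + x ) * ( ( 1 + z ) * ( ( 6 + y ) + x ) ) ) ) == 10

Derivation:
post: x == 10
stmt 6: x := y - x  -- replace 1 occurrence(s) of x with (y - x)
  => ( y - x ) == 10
stmt 5: x := y * z  -- replace 1 occurrence(s) of x with (y * z)
  => ( y - ( y * z ) ) == 10
stmt 4: z := z * y  -- replace 1 occurrence(s) of z with (z * y)
  => ( y - ( y * ( z * y ) ) ) == 10
stmt 3: z := 1 + z  -- replace 1 occurrence(s) of z with (1 + z)
  => ( y - ( y * ( ( 1 + z ) * y ) ) ) == 10
stmt 2: y := y + x  -- replace 3 occurrence(s) of y with (y + x)
  => ( ( y + x ) - ( ( y + x ) * ( ( 1 + z ) * ( y + x ) ) ) ) == 10
stmt 1: y := 6 + y  -- replace 3 occurrence(s) of y with (6 + y)
  => ( ( ( 6 + y ) + x ) - ( ( ( 6 + y ) + x ) * ( ( 1 + z ) * ( ( 6 + y ) + x ) ) ) ) == 10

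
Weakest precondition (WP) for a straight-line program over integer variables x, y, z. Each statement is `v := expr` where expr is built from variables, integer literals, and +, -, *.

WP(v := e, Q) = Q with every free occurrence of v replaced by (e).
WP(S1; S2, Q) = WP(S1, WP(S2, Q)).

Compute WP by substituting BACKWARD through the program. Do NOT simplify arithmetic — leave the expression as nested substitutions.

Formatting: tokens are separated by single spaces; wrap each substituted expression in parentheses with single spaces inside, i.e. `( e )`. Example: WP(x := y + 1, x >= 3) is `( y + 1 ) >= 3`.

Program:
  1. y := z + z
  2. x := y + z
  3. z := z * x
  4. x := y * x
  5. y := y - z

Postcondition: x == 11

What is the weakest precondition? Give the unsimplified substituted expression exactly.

Answer: ( ( z + z ) * ( ( z + z ) + z ) ) == 11

Derivation:
post: x == 11
stmt 5: y := y - z  -- replace 0 occurrence(s) of y with (y - z)
  => x == 11
stmt 4: x := y * x  -- replace 1 occurrence(s) of x with (y * x)
  => ( y * x ) == 11
stmt 3: z := z * x  -- replace 0 occurrence(s) of z with (z * x)
  => ( y * x ) == 11
stmt 2: x := y + z  -- replace 1 occurrence(s) of x with (y + z)
  => ( y * ( y + z ) ) == 11
stmt 1: y := z + z  -- replace 2 occurrence(s) of y with (z + z)
  => ( ( z + z ) * ( ( z + z ) + z ) ) == 11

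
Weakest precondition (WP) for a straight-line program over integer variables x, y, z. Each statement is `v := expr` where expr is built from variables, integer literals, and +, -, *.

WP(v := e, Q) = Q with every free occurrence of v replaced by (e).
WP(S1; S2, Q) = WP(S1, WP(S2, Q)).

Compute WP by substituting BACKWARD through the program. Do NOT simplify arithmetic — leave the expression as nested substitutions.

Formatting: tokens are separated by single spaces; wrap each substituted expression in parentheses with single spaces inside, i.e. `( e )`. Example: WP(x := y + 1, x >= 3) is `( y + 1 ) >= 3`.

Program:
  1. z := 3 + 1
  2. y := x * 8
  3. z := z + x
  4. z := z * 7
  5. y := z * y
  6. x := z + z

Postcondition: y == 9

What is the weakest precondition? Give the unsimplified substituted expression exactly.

post: y == 9
stmt 6: x := z + z  -- replace 0 occurrence(s) of x with (z + z)
  => y == 9
stmt 5: y := z * y  -- replace 1 occurrence(s) of y with (z * y)
  => ( z * y ) == 9
stmt 4: z := z * 7  -- replace 1 occurrence(s) of z with (z * 7)
  => ( ( z * 7 ) * y ) == 9
stmt 3: z := z + x  -- replace 1 occurrence(s) of z with (z + x)
  => ( ( ( z + x ) * 7 ) * y ) == 9
stmt 2: y := x * 8  -- replace 1 occurrence(s) of y with (x * 8)
  => ( ( ( z + x ) * 7 ) * ( x * 8 ) ) == 9
stmt 1: z := 3 + 1  -- replace 1 occurrence(s) of z with (3 + 1)
  => ( ( ( ( 3 + 1 ) + x ) * 7 ) * ( x * 8 ) ) == 9

Answer: ( ( ( ( 3 + 1 ) + x ) * 7 ) * ( x * 8 ) ) == 9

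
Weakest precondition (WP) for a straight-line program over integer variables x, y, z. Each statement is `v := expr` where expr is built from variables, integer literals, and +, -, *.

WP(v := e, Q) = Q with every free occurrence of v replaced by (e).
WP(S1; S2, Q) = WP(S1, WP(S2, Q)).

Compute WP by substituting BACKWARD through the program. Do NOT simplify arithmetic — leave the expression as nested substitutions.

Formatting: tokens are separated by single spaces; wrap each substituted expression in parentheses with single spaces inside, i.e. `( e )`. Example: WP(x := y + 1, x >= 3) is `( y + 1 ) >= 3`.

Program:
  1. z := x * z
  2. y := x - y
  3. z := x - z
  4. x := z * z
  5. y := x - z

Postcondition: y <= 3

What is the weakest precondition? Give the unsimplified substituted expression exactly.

Answer: ( ( ( x - ( x * z ) ) * ( x - ( x * z ) ) ) - ( x - ( x * z ) ) ) <= 3

Derivation:
post: y <= 3
stmt 5: y := x - z  -- replace 1 occurrence(s) of y with (x - z)
  => ( x - z ) <= 3
stmt 4: x := z * z  -- replace 1 occurrence(s) of x with (z * z)
  => ( ( z * z ) - z ) <= 3
stmt 3: z := x - z  -- replace 3 occurrence(s) of z with (x - z)
  => ( ( ( x - z ) * ( x - z ) ) - ( x - z ) ) <= 3
stmt 2: y := x - y  -- replace 0 occurrence(s) of y with (x - y)
  => ( ( ( x - z ) * ( x - z ) ) - ( x - z ) ) <= 3
stmt 1: z := x * z  -- replace 3 occurrence(s) of z with (x * z)
  => ( ( ( x - ( x * z ) ) * ( x - ( x * z ) ) ) - ( x - ( x * z ) ) ) <= 3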